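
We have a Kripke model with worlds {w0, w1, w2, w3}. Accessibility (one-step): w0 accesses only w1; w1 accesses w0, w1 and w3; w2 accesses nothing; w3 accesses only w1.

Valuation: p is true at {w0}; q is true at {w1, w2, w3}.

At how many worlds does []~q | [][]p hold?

w0: []~q is F, [][]p is F. ✗
w1: []~q is F, [][]p is F. ✗
w2: []~q is T, [][]p is T. ✓
w3: []~q is F, [][]p is F. ✗
Satisfying worlds: {w2}.

1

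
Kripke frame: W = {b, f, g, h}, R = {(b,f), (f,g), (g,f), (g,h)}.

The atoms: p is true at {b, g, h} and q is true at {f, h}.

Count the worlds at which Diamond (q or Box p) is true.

2

b: successors {f}; q or Box p there: f:T. ✓
f: successors {g}; q or Box p there: g:F. ✗
g: successors {f, h}; q or Box p there: f:T, h:T. ✓
h: no successors, so Diamond (q or Box p) fails. ✗
Satisfying worlds: {b, g}.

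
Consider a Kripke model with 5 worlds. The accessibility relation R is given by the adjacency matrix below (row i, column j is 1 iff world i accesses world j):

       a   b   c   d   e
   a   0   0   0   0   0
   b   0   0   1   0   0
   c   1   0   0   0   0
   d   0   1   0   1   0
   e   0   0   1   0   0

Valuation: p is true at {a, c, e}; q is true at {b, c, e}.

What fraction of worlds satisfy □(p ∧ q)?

a: no successors, so □(p ∧ q) holds vacuously. ✓
b: successors {c}; p ∧ q there: c:T. ✓
c: successors {a}; p ∧ q there: a:F. ✗
d: successors {b, d}; p ∧ q there: b:F, d:F. ✗
e: successors {c}; p ∧ q there: c:T. ✓
That's 3 of 5 worlds, so 3/5.

3/5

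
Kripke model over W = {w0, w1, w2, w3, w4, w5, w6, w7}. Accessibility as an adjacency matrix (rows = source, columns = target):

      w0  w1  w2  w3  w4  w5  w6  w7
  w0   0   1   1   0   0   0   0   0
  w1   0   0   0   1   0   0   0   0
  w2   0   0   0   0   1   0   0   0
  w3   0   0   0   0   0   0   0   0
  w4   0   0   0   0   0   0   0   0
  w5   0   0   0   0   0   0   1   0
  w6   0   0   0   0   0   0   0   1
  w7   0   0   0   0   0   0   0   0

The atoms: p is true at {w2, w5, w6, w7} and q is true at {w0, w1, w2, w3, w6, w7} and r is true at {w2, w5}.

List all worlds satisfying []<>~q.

{w3, w4, w7}

w0: successors {w1, w2}; <>~q there: w1:F, w2:T. ✗
w1: successors {w3}; <>~q there: w3:F. ✗
w2: successors {w4}; <>~q there: w4:F. ✗
w3: no successors, so []<>~q holds vacuously. ✓
w4: no successors, so []<>~q holds vacuously. ✓
w5: successors {w6}; <>~q there: w6:F. ✗
w6: successors {w7}; <>~q there: w7:F. ✗
w7: no successors, so []<>~q holds vacuously. ✓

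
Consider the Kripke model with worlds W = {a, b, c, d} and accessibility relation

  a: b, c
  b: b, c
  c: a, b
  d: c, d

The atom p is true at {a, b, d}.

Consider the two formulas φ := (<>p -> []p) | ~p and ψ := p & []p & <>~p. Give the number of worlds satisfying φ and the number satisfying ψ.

1 and 0

For (<>p -> []p) | ~p:
a: <>p -> []p is F, ~p is F. ✗
b: <>p -> []p is F, ~p is F. ✗
c: <>p -> []p is T, ~p is T. ✓
d: <>p -> []p is F, ~p is F. ✗
— 1 world.
For p & []p & <>~p:
a: p is T, []p & <>~p is F. ✗
b: p is T, []p & <>~p is F. ✗
c: p is F, []p & <>~p is F. ✗
d: p is T, []p & <>~p is F. ✗
— 0 worlds.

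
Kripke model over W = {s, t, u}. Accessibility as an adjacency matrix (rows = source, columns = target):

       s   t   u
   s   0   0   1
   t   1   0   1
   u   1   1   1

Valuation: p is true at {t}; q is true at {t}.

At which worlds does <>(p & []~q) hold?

{u}

s: successors {u}; p & []~q there: u:F. ✗
t: successors {s, u}; p & []~q there: s:F, u:F. ✗
u: successors {s, t, u}; p & []~q there: s:F, t:T, u:F. ✓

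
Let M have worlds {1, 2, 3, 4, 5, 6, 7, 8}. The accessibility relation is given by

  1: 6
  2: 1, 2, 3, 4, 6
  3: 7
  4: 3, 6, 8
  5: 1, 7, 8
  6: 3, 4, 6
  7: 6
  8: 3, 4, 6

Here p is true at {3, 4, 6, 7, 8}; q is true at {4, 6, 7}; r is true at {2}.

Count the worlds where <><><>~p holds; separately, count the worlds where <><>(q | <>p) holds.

For <><><>~p:
1: successors {6}; <><>~p there: 6:F. ✗
2: successors {1, 2, 3, 4, 6}; <><>~p there: 1:F, 2:T, 3:F, 4:F, 6:F. ✓
3: successors {7}; <><>~p there: 7:F. ✗
4: successors {3, 6, 8}; <><>~p there: 3:F, 6:F, 8:F. ✗
5: successors {1, 7, 8}; <><>~p there: 1:F, 7:F, 8:F. ✗
6: successors {3, 4, 6}; <><>~p there: 3:F, 4:F, 6:F. ✗
7: successors {6}; <><>~p there: 6:F. ✗
8: successors {3, 4, 6}; <><>~p there: 3:F, 4:F, 6:F. ✗
— 1 world.
For <><>(q | <>p):
1: successors {6}; <>(q | <>p) there: 6:T. ✓
2: successors {1, 2, 3, 4, 6}; <>(q | <>p) there: 1:T, 2:T, 3:T, 4:T, 6:T. ✓
3: successors {7}; <>(q | <>p) there: 7:T. ✓
4: successors {3, 6, 8}; <>(q | <>p) there: 3:T, 6:T, 8:T. ✓
5: successors {1, 7, 8}; <>(q | <>p) there: 1:T, 7:T, 8:T. ✓
6: successors {3, 4, 6}; <>(q | <>p) there: 3:T, 4:T, 6:T. ✓
7: successors {6}; <>(q | <>p) there: 6:T. ✓
8: successors {3, 4, 6}; <>(q | <>p) there: 3:T, 4:T, 6:T. ✓
— 8 worlds.

1 and 8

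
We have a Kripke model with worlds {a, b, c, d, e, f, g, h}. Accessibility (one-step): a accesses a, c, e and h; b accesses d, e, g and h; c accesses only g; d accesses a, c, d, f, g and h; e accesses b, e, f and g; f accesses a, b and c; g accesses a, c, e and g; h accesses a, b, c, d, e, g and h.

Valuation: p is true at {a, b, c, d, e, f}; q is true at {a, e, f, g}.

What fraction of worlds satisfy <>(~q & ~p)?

1/2

a: successors {a, c, e, h}; ~q & ~p there: a:F, c:F, e:F, h:T. ✓
b: successors {d, e, g, h}; ~q & ~p there: d:F, e:F, g:F, h:T. ✓
c: successors {g}; ~q & ~p there: g:F. ✗
d: successors {a, c, d, f, g, h}; ~q & ~p there: a:F, c:F, d:F, f:F, g:F, h:T. ✓
e: successors {b, e, f, g}; ~q & ~p there: b:F, e:F, f:F, g:F. ✗
f: successors {a, b, c}; ~q & ~p there: a:F, b:F, c:F. ✗
g: successors {a, c, e, g}; ~q & ~p there: a:F, c:F, e:F, g:F. ✗
h: successors {a, b, c, d, e, g, h}; ~q & ~p there: a:F, b:F, c:F, d:F, e:F, g:F, h:T. ✓
That's 4 of 8 worlds, so 4/8 = 1/2.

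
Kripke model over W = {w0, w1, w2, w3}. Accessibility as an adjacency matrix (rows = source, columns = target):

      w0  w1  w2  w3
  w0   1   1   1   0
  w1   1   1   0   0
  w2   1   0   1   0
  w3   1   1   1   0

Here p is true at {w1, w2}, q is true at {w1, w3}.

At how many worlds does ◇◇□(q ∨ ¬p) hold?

w0: successors {w0, w1, w2}; ◇□(q ∨ ¬p) there: w0:T, w1:T, w2:F. ✓
w1: successors {w0, w1}; ◇□(q ∨ ¬p) there: w0:T, w1:T. ✓
w2: successors {w0, w2}; ◇□(q ∨ ¬p) there: w0:T, w2:F. ✓
w3: successors {w0, w1, w2}; ◇□(q ∨ ¬p) there: w0:T, w1:T, w2:F. ✓
Satisfying worlds: {w0, w1, w2, w3}.

4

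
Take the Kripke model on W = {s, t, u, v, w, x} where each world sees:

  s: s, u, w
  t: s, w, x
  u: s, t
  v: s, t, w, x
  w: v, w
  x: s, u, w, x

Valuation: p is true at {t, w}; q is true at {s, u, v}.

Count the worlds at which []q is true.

0

s: successors {s, u, w}; q there: s:T, u:T, w:F. ✗
t: successors {s, w, x}; q there: s:T, w:F, x:F. ✗
u: successors {s, t}; q there: s:T, t:F. ✗
v: successors {s, t, w, x}; q there: s:T, t:F, w:F, x:F. ✗
w: successors {v, w}; q there: v:T, w:F. ✗
x: successors {s, u, w, x}; q there: s:T, u:T, w:F, x:F. ✗
Satisfying worlds: ∅.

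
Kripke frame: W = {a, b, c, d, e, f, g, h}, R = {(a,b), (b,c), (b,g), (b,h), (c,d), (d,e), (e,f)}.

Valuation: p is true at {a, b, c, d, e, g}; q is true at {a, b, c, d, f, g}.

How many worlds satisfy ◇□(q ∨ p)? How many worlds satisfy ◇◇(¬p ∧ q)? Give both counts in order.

4 and 1

For ◇□(q ∨ p):
a: successors {b}; □(q ∨ p) there: b:F. ✗
b: successors {c, g, h}; □(q ∨ p) there: c:T, g:T, h:T. ✓
c: successors {d}; □(q ∨ p) there: d:T. ✓
d: successors {e}; □(q ∨ p) there: e:T. ✓
e: successors {f}; □(q ∨ p) there: f:T. ✓
f: no successors, so ◇□(q ∨ p) fails. ✗
g: no successors, so ◇□(q ∨ p) fails. ✗
h: no successors, so ◇□(q ∨ p) fails. ✗
— 4 worlds.
For ◇◇(¬p ∧ q):
a: successors {b}; ◇(¬p ∧ q) there: b:F. ✗
b: successors {c, g, h}; ◇(¬p ∧ q) there: c:F, g:F, h:F. ✗
c: successors {d}; ◇(¬p ∧ q) there: d:F. ✗
d: successors {e}; ◇(¬p ∧ q) there: e:T. ✓
e: successors {f}; ◇(¬p ∧ q) there: f:F. ✗
f: no successors, so ◇◇(¬p ∧ q) fails. ✗
g: no successors, so ◇◇(¬p ∧ q) fails. ✗
h: no successors, so ◇◇(¬p ∧ q) fails. ✗
— 1 world.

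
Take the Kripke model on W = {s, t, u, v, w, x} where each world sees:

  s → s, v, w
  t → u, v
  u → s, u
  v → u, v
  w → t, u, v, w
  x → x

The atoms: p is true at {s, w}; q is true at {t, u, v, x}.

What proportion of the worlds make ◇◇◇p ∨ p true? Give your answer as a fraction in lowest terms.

s: ◇◇◇p is T, p is T. ✓
t: ◇◇◇p is T, p is F. ✓
u: ◇◇◇p is T, p is F. ✓
v: ◇◇◇p is T, p is F. ✓
w: ◇◇◇p is T, p is T. ✓
x: ◇◇◇p is F, p is F. ✗
That's 5 of 6 worlds, so 5/6.

5/6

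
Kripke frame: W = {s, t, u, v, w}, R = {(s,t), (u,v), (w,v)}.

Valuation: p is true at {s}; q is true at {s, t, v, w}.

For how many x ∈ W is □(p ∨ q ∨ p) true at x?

5

s: successors {t}; p ∨ q ∨ p there: t:T. ✓
t: no successors, so □(p ∨ q ∨ p) holds vacuously. ✓
u: successors {v}; p ∨ q ∨ p there: v:T. ✓
v: no successors, so □(p ∨ q ∨ p) holds vacuously. ✓
w: successors {v}; p ∨ q ∨ p there: v:T. ✓
Satisfying worlds: {s, t, u, v, w}.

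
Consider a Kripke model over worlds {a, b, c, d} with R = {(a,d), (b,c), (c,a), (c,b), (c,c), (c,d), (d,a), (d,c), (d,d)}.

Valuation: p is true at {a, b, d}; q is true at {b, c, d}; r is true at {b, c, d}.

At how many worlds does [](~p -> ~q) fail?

a: successors {d}; ~p -> ~q there: d:T. ✓
b: successors {c}; ~p -> ~q there: c:F. ✗
c: successors {a, b, c, d}; ~p -> ~q there: a:T, b:T, c:F, d:T. ✗
d: successors {a, c, d}; ~p -> ~q there: a:T, c:F, d:T. ✗
Satisfying worlds: {a}.
So [](~p -> ~q) fails at the other 3 worlds.

3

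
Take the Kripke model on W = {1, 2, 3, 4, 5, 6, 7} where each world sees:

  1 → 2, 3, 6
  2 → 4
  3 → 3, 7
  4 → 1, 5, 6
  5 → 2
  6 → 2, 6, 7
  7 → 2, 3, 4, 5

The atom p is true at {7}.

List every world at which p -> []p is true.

1: p is F, []p is F. ✓
2: p is F, []p is F. ✓
3: p is F, []p is F. ✓
4: p is F, []p is F. ✓
5: p is F, []p is F. ✓
6: p is F, []p is F. ✓
7: p is T, []p is F. ✗

{1, 2, 3, 4, 5, 6}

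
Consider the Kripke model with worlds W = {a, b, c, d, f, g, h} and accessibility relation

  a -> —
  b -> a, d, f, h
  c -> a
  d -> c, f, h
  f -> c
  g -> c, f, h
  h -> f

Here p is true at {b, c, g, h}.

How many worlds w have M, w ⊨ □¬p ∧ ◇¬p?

a: □¬p is T, ◇¬p is F. ✗
b: □¬p is F, ◇¬p is T. ✗
c: □¬p is T, ◇¬p is T. ✓
d: □¬p is F, ◇¬p is T. ✗
f: □¬p is F, ◇¬p is F. ✗
g: □¬p is F, ◇¬p is T. ✗
h: □¬p is T, ◇¬p is T. ✓
Satisfying worlds: {c, h}.

2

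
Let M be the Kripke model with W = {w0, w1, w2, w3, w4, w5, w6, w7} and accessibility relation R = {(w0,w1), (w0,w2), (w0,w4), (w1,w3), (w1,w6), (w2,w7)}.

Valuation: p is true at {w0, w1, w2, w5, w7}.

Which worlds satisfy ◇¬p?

w0: successors {w1, w2, w4}; ¬p there: w1:F, w2:F, w4:T. ✓
w1: successors {w3, w6}; ¬p there: w3:T, w6:T. ✓
w2: successors {w7}; ¬p there: w7:F. ✗
w3: no successors, so ◇¬p fails. ✗
w4: no successors, so ◇¬p fails. ✗
w5: no successors, so ◇¬p fails. ✗
w6: no successors, so ◇¬p fails. ✗
w7: no successors, so ◇¬p fails. ✗

{w0, w1}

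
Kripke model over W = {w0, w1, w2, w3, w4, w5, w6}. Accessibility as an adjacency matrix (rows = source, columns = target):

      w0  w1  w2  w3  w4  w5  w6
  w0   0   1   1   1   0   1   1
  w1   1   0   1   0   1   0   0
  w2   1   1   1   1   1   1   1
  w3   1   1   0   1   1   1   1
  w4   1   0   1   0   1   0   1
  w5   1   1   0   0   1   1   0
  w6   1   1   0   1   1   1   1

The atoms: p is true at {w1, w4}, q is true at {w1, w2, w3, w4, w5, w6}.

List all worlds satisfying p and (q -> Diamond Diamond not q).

w0: p is F, q -> Diamond Diamond not q is T. ✗
w1: p is T, q -> Diamond Diamond not q is T. ✓
w2: p is F, q -> Diamond Diamond not q is T. ✗
w3: p is F, q -> Diamond Diamond not q is T. ✗
w4: p is T, q -> Diamond Diamond not q is T. ✓
w5: p is F, q -> Diamond Diamond not q is T. ✗
w6: p is F, q -> Diamond Diamond not q is T. ✗

{w1, w4}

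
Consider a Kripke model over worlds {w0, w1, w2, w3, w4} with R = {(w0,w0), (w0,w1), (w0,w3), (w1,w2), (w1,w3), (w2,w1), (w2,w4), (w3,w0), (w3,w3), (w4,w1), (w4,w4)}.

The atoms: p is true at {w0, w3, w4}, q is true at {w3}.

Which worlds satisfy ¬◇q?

w0: ◇q is T. ✗
w1: ◇q is T. ✗
w2: ◇q is F. ✓
w3: ◇q is T. ✗
w4: ◇q is F. ✓

{w2, w4}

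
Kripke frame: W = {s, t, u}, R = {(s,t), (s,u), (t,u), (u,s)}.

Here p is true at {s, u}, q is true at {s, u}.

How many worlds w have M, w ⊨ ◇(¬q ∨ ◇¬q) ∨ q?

s: ◇(¬q ∨ ◇¬q) is T, q is T. ✓
t: ◇(¬q ∨ ◇¬q) is F, q is F. ✗
u: ◇(¬q ∨ ◇¬q) is T, q is T. ✓
Satisfying worlds: {s, u}.

2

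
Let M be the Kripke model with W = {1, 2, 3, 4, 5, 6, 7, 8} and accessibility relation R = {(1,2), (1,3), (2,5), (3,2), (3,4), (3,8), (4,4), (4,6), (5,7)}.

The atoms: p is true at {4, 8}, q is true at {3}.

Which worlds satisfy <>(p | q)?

{1, 3, 4}

1: successors {2, 3}; p | q there: 2:F, 3:T. ✓
2: successors {5}; p | q there: 5:F. ✗
3: successors {2, 4, 8}; p | q there: 2:F, 4:T, 8:T. ✓
4: successors {4, 6}; p | q there: 4:T, 6:F. ✓
5: successors {7}; p | q there: 7:F. ✗
6: no successors, so <>(p | q) fails. ✗
7: no successors, so <>(p | q) fails. ✗
8: no successors, so <>(p | q) fails. ✗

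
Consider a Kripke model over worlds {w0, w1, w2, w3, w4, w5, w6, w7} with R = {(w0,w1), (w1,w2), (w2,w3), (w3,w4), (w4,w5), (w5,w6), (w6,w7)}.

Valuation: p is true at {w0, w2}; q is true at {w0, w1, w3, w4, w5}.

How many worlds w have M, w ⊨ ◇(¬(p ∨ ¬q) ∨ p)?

w0: successors {w1}; ¬(p ∨ ¬q) ∨ p there: w1:T. ✓
w1: successors {w2}; ¬(p ∨ ¬q) ∨ p there: w2:T. ✓
w2: successors {w3}; ¬(p ∨ ¬q) ∨ p there: w3:T. ✓
w3: successors {w4}; ¬(p ∨ ¬q) ∨ p there: w4:T. ✓
w4: successors {w5}; ¬(p ∨ ¬q) ∨ p there: w5:T. ✓
w5: successors {w6}; ¬(p ∨ ¬q) ∨ p there: w6:F. ✗
w6: successors {w7}; ¬(p ∨ ¬q) ∨ p there: w7:F. ✗
w7: no successors, so ◇(¬(p ∨ ¬q) ∨ p) fails. ✗
Satisfying worlds: {w0, w1, w2, w3, w4}.

5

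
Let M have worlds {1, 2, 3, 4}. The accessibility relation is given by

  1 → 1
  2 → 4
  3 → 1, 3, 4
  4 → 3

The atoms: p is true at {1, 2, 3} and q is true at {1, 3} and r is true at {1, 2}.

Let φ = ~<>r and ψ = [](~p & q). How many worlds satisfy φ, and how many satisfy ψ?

2 and 0

For ~<>r:
1: <>r is T. ✗
2: <>r is F. ✓
3: <>r is T. ✗
4: <>r is F. ✓
— 2 worlds.
For [](~p & q):
1: successors {1}; ~p & q there: 1:F. ✗
2: successors {4}; ~p & q there: 4:F. ✗
3: successors {1, 3, 4}; ~p & q there: 1:F, 3:F, 4:F. ✗
4: successors {3}; ~p & q there: 3:F. ✗
— 0 worlds.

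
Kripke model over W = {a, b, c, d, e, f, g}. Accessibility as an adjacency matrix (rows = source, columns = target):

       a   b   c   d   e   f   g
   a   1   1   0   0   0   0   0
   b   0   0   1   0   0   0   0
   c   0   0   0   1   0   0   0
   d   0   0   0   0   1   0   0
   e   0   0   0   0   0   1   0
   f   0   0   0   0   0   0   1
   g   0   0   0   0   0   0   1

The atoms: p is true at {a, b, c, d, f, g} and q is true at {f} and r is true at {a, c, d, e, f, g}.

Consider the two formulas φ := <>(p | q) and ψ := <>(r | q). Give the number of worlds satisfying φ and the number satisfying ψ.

For <>(p | q):
a: successors {a, b}; p | q there: a:T, b:T. ✓
b: successors {c}; p | q there: c:T. ✓
c: successors {d}; p | q there: d:T. ✓
d: successors {e}; p | q there: e:F. ✗
e: successors {f}; p | q there: f:T. ✓
f: successors {g}; p | q there: g:T. ✓
g: successors {g}; p | q there: g:T. ✓
— 6 worlds.
For <>(r | q):
a: successors {a, b}; r | q there: a:T, b:F. ✓
b: successors {c}; r | q there: c:T. ✓
c: successors {d}; r | q there: d:T. ✓
d: successors {e}; r | q there: e:T. ✓
e: successors {f}; r | q there: f:T. ✓
f: successors {g}; r | q there: g:T. ✓
g: successors {g}; r | q there: g:T. ✓
— 7 worlds.

6 and 7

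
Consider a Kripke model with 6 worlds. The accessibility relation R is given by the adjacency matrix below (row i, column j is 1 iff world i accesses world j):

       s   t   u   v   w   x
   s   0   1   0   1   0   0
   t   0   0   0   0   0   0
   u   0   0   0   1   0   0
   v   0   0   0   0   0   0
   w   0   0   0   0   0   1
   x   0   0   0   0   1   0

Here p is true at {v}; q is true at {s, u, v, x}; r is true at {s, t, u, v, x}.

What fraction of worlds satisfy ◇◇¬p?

1/3

s: successors {t, v}; ◇¬p there: t:F, v:F. ✗
t: no successors, so ◇◇¬p fails. ✗
u: successors {v}; ◇¬p there: v:F. ✗
v: no successors, so ◇◇¬p fails. ✗
w: successors {x}; ◇¬p there: x:T. ✓
x: successors {w}; ◇¬p there: w:T. ✓
That's 2 of 6 worlds, so 2/6 = 1/3.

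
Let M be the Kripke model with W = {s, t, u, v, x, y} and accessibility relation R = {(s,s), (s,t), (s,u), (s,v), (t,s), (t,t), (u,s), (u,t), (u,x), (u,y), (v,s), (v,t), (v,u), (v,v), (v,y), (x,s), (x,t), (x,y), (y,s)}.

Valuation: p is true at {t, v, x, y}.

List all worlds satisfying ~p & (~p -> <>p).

{s, u}

s: ~p is T, ~p -> <>p is T. ✓
t: ~p is F, ~p -> <>p is T. ✗
u: ~p is T, ~p -> <>p is T. ✓
v: ~p is F, ~p -> <>p is T. ✗
x: ~p is F, ~p -> <>p is T. ✗
y: ~p is F, ~p -> <>p is T. ✗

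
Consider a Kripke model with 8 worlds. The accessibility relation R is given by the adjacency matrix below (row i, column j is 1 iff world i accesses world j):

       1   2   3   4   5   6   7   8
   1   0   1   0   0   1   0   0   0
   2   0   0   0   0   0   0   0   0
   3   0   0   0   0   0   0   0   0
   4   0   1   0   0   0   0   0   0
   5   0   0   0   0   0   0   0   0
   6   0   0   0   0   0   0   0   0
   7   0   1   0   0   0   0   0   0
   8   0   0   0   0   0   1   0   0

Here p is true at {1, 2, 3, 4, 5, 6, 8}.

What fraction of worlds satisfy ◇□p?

1/2

1: successors {2, 5}; □p there: 2:T, 5:T. ✓
2: no successors, so ◇□p fails. ✗
3: no successors, so ◇□p fails. ✗
4: successors {2}; □p there: 2:T. ✓
5: no successors, so ◇□p fails. ✗
6: no successors, so ◇□p fails. ✗
7: successors {2}; □p there: 2:T. ✓
8: successors {6}; □p there: 6:T. ✓
That's 4 of 8 worlds, so 4/8 = 1/2.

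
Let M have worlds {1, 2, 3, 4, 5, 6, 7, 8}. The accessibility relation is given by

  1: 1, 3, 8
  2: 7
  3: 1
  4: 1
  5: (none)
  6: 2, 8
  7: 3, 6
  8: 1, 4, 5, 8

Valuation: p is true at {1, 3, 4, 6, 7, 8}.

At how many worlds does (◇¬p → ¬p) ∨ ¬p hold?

6

1: ◇¬p → ¬p is T, ¬p is F. ✓
2: ◇¬p → ¬p is T, ¬p is T. ✓
3: ◇¬p → ¬p is T, ¬p is F. ✓
4: ◇¬p → ¬p is T, ¬p is F. ✓
5: ◇¬p → ¬p is T, ¬p is T. ✓
6: ◇¬p → ¬p is F, ¬p is F. ✗
7: ◇¬p → ¬p is T, ¬p is F. ✓
8: ◇¬p → ¬p is F, ¬p is F. ✗
Satisfying worlds: {1, 2, 3, 4, 5, 7}.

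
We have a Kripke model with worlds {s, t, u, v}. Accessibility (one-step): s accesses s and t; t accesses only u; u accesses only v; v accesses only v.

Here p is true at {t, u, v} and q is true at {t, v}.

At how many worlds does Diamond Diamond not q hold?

1

s: successors {s, t}; Diamond not q there: s:T, t:T. ✓
t: successors {u}; Diamond not q there: u:F. ✗
u: successors {v}; Diamond not q there: v:F. ✗
v: successors {v}; Diamond not q there: v:F. ✗
Satisfying worlds: {s}.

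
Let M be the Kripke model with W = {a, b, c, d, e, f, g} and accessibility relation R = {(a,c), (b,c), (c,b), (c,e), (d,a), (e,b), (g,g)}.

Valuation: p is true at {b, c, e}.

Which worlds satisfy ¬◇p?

{d, f, g}

a: ◇p is T. ✗
b: ◇p is T. ✗
c: ◇p is T. ✗
d: ◇p is F. ✓
e: ◇p is T. ✗
f: ◇p is F. ✓
g: ◇p is F. ✓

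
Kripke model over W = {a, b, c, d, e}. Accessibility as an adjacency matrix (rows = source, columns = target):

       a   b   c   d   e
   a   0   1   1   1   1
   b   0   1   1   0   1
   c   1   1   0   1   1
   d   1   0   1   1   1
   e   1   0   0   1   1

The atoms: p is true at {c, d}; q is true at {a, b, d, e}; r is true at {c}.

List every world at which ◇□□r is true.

a: successors {b, c, d, e}; □□r there: b:F, c:F, d:F, e:F. ✗
b: successors {b, c, e}; □□r there: b:F, c:F, e:F. ✗
c: successors {a, b, d, e}; □□r there: a:F, b:F, d:F, e:F. ✗
d: successors {a, c, d, e}; □□r there: a:F, c:F, d:F, e:F. ✗
e: successors {a, d, e}; □□r there: a:F, d:F, e:F. ✗

∅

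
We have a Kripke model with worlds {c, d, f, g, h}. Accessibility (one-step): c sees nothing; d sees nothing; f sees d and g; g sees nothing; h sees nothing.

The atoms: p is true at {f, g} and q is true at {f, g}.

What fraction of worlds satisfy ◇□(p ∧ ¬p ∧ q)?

c: no successors, so ◇□(p ∧ ¬p ∧ q) fails. ✗
d: no successors, so ◇□(p ∧ ¬p ∧ q) fails. ✗
f: successors {d, g}; □(p ∧ ¬p ∧ q) there: d:T, g:T. ✓
g: no successors, so ◇□(p ∧ ¬p ∧ q) fails. ✗
h: no successors, so ◇□(p ∧ ¬p ∧ q) fails. ✗
That's 1 of 5 worlds, so 1/5.

1/5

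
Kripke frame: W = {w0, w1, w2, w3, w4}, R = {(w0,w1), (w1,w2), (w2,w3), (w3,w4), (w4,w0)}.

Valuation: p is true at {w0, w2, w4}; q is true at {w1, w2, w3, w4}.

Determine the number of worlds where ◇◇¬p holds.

2

w0: successors {w1}; ◇¬p there: w1:F. ✗
w1: successors {w2}; ◇¬p there: w2:T. ✓
w2: successors {w3}; ◇¬p there: w3:F. ✗
w3: successors {w4}; ◇¬p there: w4:F. ✗
w4: successors {w0}; ◇¬p there: w0:T. ✓
Satisfying worlds: {w1, w4}.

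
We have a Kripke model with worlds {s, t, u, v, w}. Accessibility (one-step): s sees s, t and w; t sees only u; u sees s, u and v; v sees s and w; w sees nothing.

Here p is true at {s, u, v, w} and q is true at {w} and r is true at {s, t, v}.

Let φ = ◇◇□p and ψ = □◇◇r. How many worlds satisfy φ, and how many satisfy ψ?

For ◇◇□p:
s: successors {s, t, w}; ◇□p there: s:T, t:T, w:F. ✓
t: successors {u}; ◇□p there: u:T. ✓
u: successors {s, u, v}; ◇□p there: s:T, u:T, v:T. ✓
v: successors {s, w}; ◇□p there: s:T, w:F. ✓
w: no successors, so ◇◇□p fails. ✗
— 4 worlds.
For □◇◇r:
s: successors {s, t, w}; ◇◇r there: s:T, t:T, w:F. ✗
t: successors {u}; ◇◇r there: u:T. ✓
u: successors {s, u, v}; ◇◇r there: s:T, u:T, v:T. ✓
v: successors {s, w}; ◇◇r there: s:T, w:F. ✗
w: no successors, so □◇◇r holds vacuously. ✓
— 3 worlds.

4 and 3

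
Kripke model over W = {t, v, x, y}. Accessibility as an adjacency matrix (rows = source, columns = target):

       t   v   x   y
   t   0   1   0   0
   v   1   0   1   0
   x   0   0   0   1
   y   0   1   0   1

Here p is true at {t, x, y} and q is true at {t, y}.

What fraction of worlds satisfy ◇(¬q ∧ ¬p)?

1/2

t: successors {v}; ¬q ∧ ¬p there: v:T. ✓
v: successors {t, x}; ¬q ∧ ¬p there: t:F, x:F. ✗
x: successors {y}; ¬q ∧ ¬p there: y:F. ✗
y: successors {v, y}; ¬q ∧ ¬p there: v:T, y:F. ✓
That's 2 of 4 worlds, so 2/4 = 1/2.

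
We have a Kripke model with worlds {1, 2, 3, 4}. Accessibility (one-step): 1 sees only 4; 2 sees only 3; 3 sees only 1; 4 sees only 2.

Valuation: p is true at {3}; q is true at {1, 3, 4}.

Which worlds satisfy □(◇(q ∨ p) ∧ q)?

1: successors {4}; ◇(q ∨ p) ∧ q there: 4:F. ✗
2: successors {3}; ◇(q ∨ p) ∧ q there: 3:T. ✓
3: successors {1}; ◇(q ∨ p) ∧ q there: 1:T. ✓
4: successors {2}; ◇(q ∨ p) ∧ q there: 2:F. ✗

{2, 3}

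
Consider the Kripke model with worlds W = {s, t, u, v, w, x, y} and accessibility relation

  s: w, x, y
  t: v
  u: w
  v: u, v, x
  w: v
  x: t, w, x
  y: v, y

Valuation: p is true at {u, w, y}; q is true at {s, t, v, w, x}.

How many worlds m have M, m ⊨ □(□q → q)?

s: successors {w, x, y}; □q → q there: w:T, x:T, y:T. ✓
t: successors {v}; □q → q there: v:T. ✓
u: successors {w}; □q → q there: w:T. ✓
v: successors {u, v, x}; □q → q there: u:F, v:T, x:T. ✗
w: successors {v}; □q → q there: v:T. ✓
x: successors {t, w, x}; □q → q there: t:T, w:T, x:T. ✓
y: successors {v, y}; □q → q there: v:T, y:T. ✓
Satisfying worlds: {s, t, u, w, x, y}.

6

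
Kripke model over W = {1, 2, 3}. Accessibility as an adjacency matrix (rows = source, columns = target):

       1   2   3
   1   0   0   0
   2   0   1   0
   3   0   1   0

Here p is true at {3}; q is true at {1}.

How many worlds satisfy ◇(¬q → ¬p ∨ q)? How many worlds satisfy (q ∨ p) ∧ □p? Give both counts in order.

2 and 1

For ◇(¬q → ¬p ∨ q):
1: no successors, so ◇(¬q → ¬p ∨ q) fails. ✗
2: successors {2}; ¬q → ¬p ∨ q there: 2:T. ✓
3: successors {2}; ¬q → ¬p ∨ q there: 2:T. ✓
— 2 worlds.
For (q ∨ p) ∧ □p:
1: q ∨ p is T, □p is T. ✓
2: q ∨ p is F, □p is F. ✗
3: q ∨ p is T, □p is F. ✗
— 1 world.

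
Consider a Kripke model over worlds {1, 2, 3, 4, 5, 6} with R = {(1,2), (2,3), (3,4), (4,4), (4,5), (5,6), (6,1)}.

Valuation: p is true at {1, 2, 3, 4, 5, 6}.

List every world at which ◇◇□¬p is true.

1: successors {2}; ◇□¬p there: 2:F. ✗
2: successors {3}; ◇□¬p there: 3:F. ✗
3: successors {4}; ◇□¬p there: 4:F. ✗
4: successors {4, 5}; ◇□¬p there: 4:F, 5:F. ✗
5: successors {6}; ◇□¬p there: 6:F. ✗
6: successors {1}; ◇□¬p there: 1:F. ✗

∅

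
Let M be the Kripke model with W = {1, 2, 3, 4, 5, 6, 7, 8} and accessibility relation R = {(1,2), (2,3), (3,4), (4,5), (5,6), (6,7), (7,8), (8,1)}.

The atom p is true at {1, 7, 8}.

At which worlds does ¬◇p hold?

{1, 2, 3, 4, 5}

1: ◇p is F. ✓
2: ◇p is F. ✓
3: ◇p is F. ✓
4: ◇p is F. ✓
5: ◇p is F. ✓
6: ◇p is T. ✗
7: ◇p is T. ✗
8: ◇p is T. ✗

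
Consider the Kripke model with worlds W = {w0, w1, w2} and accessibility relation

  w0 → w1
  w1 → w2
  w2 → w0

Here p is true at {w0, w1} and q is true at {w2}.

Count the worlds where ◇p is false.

1

w0: successors {w1}; p there: w1:T. ✓
w1: successors {w2}; p there: w2:F. ✗
w2: successors {w0}; p there: w0:T. ✓
Satisfying worlds: {w0, w2}.
So ◇p fails at the other 1 world.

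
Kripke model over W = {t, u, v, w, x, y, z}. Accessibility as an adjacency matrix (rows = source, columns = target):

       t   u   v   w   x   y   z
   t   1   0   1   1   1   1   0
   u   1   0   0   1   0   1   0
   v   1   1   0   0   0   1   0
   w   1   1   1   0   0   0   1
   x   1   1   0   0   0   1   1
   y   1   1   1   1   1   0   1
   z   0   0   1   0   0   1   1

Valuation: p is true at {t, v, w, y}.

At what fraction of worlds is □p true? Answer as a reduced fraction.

t: successors {t, v, w, x, y}; p there: t:T, v:T, w:T, x:F, y:T. ✗
u: successors {t, w, y}; p there: t:T, w:T, y:T. ✓
v: successors {t, u, y}; p there: t:T, u:F, y:T. ✗
w: successors {t, u, v, z}; p there: t:T, u:F, v:T, z:F. ✗
x: successors {t, u, y, z}; p there: t:T, u:F, y:T, z:F. ✗
y: successors {t, u, v, w, x, z}; p there: t:T, u:F, v:T, w:T, x:F, z:F. ✗
z: successors {v, y, z}; p there: v:T, y:T, z:F. ✗
That's 1 of 7 worlds, so 1/7.

1/7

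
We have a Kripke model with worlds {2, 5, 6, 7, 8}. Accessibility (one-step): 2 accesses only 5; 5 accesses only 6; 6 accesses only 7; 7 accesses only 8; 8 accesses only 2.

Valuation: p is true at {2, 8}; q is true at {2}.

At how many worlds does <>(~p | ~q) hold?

4

2: successors {5}; ~p | ~q there: 5:T. ✓
5: successors {6}; ~p | ~q there: 6:T. ✓
6: successors {7}; ~p | ~q there: 7:T. ✓
7: successors {8}; ~p | ~q there: 8:T. ✓
8: successors {2}; ~p | ~q there: 2:F. ✗
Satisfying worlds: {2, 5, 6, 7}.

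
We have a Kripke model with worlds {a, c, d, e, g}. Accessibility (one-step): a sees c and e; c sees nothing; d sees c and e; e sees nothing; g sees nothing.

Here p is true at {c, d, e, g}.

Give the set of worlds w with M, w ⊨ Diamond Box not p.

{a, d}

a: successors {c, e}; Box not p there: c:T, e:T. ✓
c: no successors, so Diamond Box not p fails. ✗
d: successors {c, e}; Box not p there: c:T, e:T. ✓
e: no successors, so Diamond Box not p fails. ✗
g: no successors, so Diamond Box not p fails. ✗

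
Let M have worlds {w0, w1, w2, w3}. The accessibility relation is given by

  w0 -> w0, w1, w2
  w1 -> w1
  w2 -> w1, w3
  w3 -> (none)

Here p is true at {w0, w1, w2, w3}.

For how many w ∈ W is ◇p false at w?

w0: successors {w0, w1, w2}; p there: w0:T, w1:T, w2:T. ✓
w1: successors {w1}; p there: w1:T. ✓
w2: successors {w1, w3}; p there: w1:T, w3:T. ✓
w3: no successors, so ◇p fails. ✗
Satisfying worlds: {w0, w1, w2}.
So ◇p fails at the other 1 world.

1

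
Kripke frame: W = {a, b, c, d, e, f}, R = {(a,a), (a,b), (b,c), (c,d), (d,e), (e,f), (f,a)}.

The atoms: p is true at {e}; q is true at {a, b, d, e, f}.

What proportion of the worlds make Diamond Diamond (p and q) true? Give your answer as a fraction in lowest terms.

a: successors {a, b}; Diamond (p and q) there: a:F, b:F. ✗
b: successors {c}; Diamond (p and q) there: c:F. ✗
c: successors {d}; Diamond (p and q) there: d:T. ✓
d: successors {e}; Diamond (p and q) there: e:F. ✗
e: successors {f}; Diamond (p and q) there: f:F. ✗
f: successors {a}; Diamond (p and q) there: a:F. ✗
That's 1 of 6 worlds, so 1/6.

1/6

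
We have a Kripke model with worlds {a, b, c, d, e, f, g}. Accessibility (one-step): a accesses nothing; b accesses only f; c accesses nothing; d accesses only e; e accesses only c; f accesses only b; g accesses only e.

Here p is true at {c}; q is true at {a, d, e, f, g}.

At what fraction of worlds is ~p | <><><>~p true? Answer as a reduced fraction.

6/7

a: ~p is T, <><><>~p is F. ✓
b: ~p is T, <><><>~p is T. ✓
c: ~p is F, <><><>~p is F. ✗
d: ~p is T, <><><>~p is F. ✓
e: ~p is T, <><><>~p is F. ✓
f: ~p is T, <><><>~p is T. ✓
g: ~p is T, <><><>~p is F. ✓
That's 6 of 7 worlds, so 6/7.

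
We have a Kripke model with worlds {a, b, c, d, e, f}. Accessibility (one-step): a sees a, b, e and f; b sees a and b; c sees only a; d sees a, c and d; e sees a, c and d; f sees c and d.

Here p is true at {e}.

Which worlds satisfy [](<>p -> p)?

{f}

a: successors {a, b, e, f}; <>p -> p there: a:F, b:T, e:T, f:T. ✗
b: successors {a, b}; <>p -> p there: a:F, b:T. ✗
c: successors {a}; <>p -> p there: a:F. ✗
d: successors {a, c, d}; <>p -> p there: a:F, c:T, d:T. ✗
e: successors {a, c, d}; <>p -> p there: a:F, c:T, d:T. ✗
f: successors {c, d}; <>p -> p there: c:T, d:T. ✓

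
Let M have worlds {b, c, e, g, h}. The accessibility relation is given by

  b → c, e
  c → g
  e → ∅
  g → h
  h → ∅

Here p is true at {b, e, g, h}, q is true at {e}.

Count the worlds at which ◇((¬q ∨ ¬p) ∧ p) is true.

2

b: successors {c, e}; (¬q ∨ ¬p) ∧ p there: c:F, e:F. ✗
c: successors {g}; (¬q ∨ ¬p) ∧ p there: g:T. ✓
e: no successors, so ◇((¬q ∨ ¬p) ∧ p) fails. ✗
g: successors {h}; (¬q ∨ ¬p) ∧ p there: h:T. ✓
h: no successors, so ◇((¬q ∨ ¬p) ∧ p) fails. ✗
Satisfying worlds: {c, g}.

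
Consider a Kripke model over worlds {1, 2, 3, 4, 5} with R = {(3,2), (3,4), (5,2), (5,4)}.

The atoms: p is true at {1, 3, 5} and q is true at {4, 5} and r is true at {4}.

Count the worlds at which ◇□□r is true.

2

1: no successors, so ◇□□r fails. ✗
2: no successors, so ◇□□r fails. ✗
3: successors {2, 4}; □□r there: 2:T, 4:T. ✓
4: no successors, so ◇□□r fails. ✗
5: successors {2, 4}; □□r there: 2:T, 4:T. ✓
Satisfying worlds: {3, 5}.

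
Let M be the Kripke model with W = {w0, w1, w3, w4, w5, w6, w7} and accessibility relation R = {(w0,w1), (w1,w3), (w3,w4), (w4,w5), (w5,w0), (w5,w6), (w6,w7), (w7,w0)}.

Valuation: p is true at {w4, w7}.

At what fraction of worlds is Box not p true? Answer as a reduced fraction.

w0: successors {w1}; not p there: w1:T. ✓
w1: successors {w3}; not p there: w3:T. ✓
w3: successors {w4}; not p there: w4:F. ✗
w4: successors {w5}; not p there: w5:T. ✓
w5: successors {w0, w6}; not p there: w0:T, w6:T. ✓
w6: successors {w7}; not p there: w7:F. ✗
w7: successors {w0}; not p there: w0:T. ✓
That's 5 of 7 worlds, so 5/7.

5/7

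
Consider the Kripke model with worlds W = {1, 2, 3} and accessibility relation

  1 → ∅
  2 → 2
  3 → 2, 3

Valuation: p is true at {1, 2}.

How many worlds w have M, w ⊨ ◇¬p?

1

1: no successors, so ◇¬p fails. ✗
2: successors {2}; ¬p there: 2:F. ✗
3: successors {2, 3}; ¬p there: 2:F, 3:T. ✓
Satisfying worlds: {3}.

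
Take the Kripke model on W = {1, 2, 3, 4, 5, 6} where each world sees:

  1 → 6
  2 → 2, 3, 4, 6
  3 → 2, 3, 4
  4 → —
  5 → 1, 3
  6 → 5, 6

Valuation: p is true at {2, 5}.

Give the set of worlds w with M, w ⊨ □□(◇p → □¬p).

1: successors {6}; □(◇p → □¬p) there: 6:F. ✗
2: successors {2, 3, 4, 6}; □(◇p → □¬p) there: 2:F, 3:F, 4:T, 6:F. ✗
3: successors {2, 3, 4}; □(◇p → □¬p) there: 2:F, 3:F, 4:T. ✗
4: no successors, so □□(◇p → □¬p) holds vacuously. ✓
5: successors {1, 3}; □(◇p → □¬p) there: 1:F, 3:F. ✗
6: successors {5, 6}; □(◇p → □¬p) there: 5:F, 6:F. ✗

{4}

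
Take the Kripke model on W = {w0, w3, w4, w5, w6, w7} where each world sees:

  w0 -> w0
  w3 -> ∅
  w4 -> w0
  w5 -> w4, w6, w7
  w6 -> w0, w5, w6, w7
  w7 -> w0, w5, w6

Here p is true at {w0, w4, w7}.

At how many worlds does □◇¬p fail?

5

w0: successors {w0}; ◇¬p there: w0:F. ✗
w3: no successors, so □◇¬p holds vacuously. ✓
w4: successors {w0}; ◇¬p there: w0:F. ✗
w5: successors {w4, w6, w7}; ◇¬p there: w4:F, w6:T, w7:T. ✗
w6: successors {w0, w5, w6, w7}; ◇¬p there: w0:F, w5:T, w6:T, w7:T. ✗
w7: successors {w0, w5, w6}; ◇¬p there: w0:F, w5:T, w6:T. ✗
Satisfying worlds: {w3}.
So □◇¬p fails at the other 5 worlds.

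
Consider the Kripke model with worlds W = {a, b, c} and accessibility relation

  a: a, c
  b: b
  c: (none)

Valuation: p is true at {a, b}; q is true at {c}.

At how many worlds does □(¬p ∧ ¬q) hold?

a: successors {a, c}; ¬p ∧ ¬q there: a:F, c:F. ✗
b: successors {b}; ¬p ∧ ¬q there: b:F. ✗
c: no successors, so □(¬p ∧ ¬q) holds vacuously. ✓
Satisfying worlds: {c}.

1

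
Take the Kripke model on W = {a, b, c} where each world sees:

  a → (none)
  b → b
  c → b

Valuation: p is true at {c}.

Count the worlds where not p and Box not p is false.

1

a: not p is T, Box not p is T. ✓
b: not p is T, Box not p is T. ✓
c: not p is F, Box not p is T. ✗
Satisfying worlds: {a, b}.
So not p and Box not p fails at the other 1 world.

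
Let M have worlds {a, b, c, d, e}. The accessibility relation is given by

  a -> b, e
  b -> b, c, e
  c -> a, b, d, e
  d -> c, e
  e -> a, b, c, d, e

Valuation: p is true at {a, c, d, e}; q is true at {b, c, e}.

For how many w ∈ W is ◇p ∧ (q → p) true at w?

a: ◇p is T, q → p is T. ✓
b: ◇p is T, q → p is F. ✗
c: ◇p is T, q → p is T. ✓
d: ◇p is T, q → p is T. ✓
e: ◇p is T, q → p is T. ✓
Satisfying worlds: {a, c, d, e}.

4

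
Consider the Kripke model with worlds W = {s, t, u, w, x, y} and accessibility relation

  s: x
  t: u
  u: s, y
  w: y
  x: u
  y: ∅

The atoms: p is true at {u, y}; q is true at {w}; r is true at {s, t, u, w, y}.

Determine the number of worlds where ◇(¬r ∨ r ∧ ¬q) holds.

5

s: successors {x}; ¬r ∨ r ∧ ¬q there: x:T. ✓
t: successors {u}; ¬r ∨ r ∧ ¬q there: u:T. ✓
u: successors {s, y}; ¬r ∨ r ∧ ¬q there: s:T, y:T. ✓
w: successors {y}; ¬r ∨ r ∧ ¬q there: y:T. ✓
x: successors {u}; ¬r ∨ r ∧ ¬q there: u:T. ✓
y: no successors, so ◇(¬r ∨ r ∧ ¬q) fails. ✗
Satisfying worlds: {s, t, u, w, x}.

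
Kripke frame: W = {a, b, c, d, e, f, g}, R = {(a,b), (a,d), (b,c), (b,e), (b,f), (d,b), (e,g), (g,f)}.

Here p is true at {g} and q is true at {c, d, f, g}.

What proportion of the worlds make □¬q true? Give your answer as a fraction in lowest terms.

a: successors {b, d}; ¬q there: b:T, d:F. ✗
b: successors {c, e, f}; ¬q there: c:F, e:T, f:F. ✗
c: no successors, so □¬q holds vacuously. ✓
d: successors {b}; ¬q there: b:T. ✓
e: successors {g}; ¬q there: g:F. ✗
f: no successors, so □¬q holds vacuously. ✓
g: successors {f}; ¬q there: f:F. ✗
That's 3 of 7 worlds, so 3/7.

3/7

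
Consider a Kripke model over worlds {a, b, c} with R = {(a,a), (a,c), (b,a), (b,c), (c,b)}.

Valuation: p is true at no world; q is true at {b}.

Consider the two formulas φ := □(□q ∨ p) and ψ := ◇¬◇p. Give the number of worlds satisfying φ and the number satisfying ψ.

For □(□q ∨ p):
a: successors {a, c}; □q ∨ p there: a:F, c:T. ✗
b: successors {a, c}; □q ∨ p there: a:F, c:T. ✗
c: successors {b}; □q ∨ p there: b:F. ✗
— 0 worlds.
For ◇¬◇p:
a: successors {a, c}; ¬◇p there: a:T, c:T. ✓
b: successors {a, c}; ¬◇p there: a:T, c:T. ✓
c: successors {b}; ¬◇p there: b:T. ✓
— 3 worlds.

0 and 3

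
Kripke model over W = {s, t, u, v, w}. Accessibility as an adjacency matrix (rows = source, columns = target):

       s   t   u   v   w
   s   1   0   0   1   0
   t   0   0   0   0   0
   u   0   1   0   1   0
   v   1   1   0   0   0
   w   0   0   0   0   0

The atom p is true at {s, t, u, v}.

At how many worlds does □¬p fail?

s: successors {s, v}; ¬p there: s:F, v:F. ✗
t: no successors, so □¬p holds vacuously. ✓
u: successors {t, v}; ¬p there: t:F, v:F. ✗
v: successors {s, t}; ¬p there: s:F, t:F. ✗
w: no successors, so □¬p holds vacuously. ✓
Satisfying worlds: {t, w}.
So □¬p fails at the other 3 worlds.

3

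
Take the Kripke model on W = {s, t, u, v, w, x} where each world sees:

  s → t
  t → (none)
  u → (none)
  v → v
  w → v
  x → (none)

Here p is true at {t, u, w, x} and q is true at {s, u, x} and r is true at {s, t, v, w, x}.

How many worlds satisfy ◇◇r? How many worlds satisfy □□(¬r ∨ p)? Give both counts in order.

For ◇◇r:
s: successors {t}; ◇r there: t:F. ✗
t: no successors, so ◇◇r fails. ✗
u: no successors, so ◇◇r fails. ✗
v: successors {v}; ◇r there: v:T. ✓
w: successors {v}; ◇r there: v:T. ✓
x: no successors, so ◇◇r fails. ✗
— 2 worlds.
For □□(¬r ∨ p):
s: successors {t}; □(¬r ∨ p) there: t:T. ✓
t: no successors, so □□(¬r ∨ p) holds vacuously. ✓
u: no successors, so □□(¬r ∨ p) holds vacuously. ✓
v: successors {v}; □(¬r ∨ p) there: v:F. ✗
w: successors {v}; □(¬r ∨ p) there: v:F. ✗
x: no successors, so □□(¬r ∨ p) holds vacuously. ✓
— 4 worlds.

2 and 4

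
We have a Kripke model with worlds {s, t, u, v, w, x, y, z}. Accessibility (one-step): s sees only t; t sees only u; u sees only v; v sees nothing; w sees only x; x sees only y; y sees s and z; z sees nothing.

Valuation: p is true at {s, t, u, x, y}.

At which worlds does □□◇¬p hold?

{s, u, v, w, z}

s: successors {t}; □◇¬p there: t:T. ✓
t: successors {u}; □◇¬p there: u:F. ✗
u: successors {v}; □◇¬p there: v:T. ✓
v: no successors, so □□◇¬p holds vacuously. ✓
w: successors {x}; □◇¬p there: x:T. ✓
x: successors {y}; □◇¬p there: y:F. ✗
y: successors {s, z}; □◇¬p there: s:F, z:T. ✗
z: no successors, so □□◇¬p holds vacuously. ✓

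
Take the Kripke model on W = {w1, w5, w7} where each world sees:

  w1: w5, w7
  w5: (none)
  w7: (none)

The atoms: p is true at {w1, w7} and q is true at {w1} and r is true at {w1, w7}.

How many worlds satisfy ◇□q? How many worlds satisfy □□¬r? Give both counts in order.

1 and 3

For ◇□q:
w1: successors {w5, w7}; □q there: w5:T, w7:T. ✓
w5: no successors, so ◇□q fails. ✗
w7: no successors, so ◇□q fails. ✗
— 1 world.
For □□¬r:
w1: successors {w5, w7}; □¬r there: w5:T, w7:T. ✓
w5: no successors, so □□¬r holds vacuously. ✓
w7: no successors, so □□¬r holds vacuously. ✓
— 3 worlds.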